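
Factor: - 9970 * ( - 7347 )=2^1*3^1*5^1*31^1*79^1*997^1 = 73249590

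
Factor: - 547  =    -  547^1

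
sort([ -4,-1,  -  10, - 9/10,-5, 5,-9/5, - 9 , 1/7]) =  [ - 10, - 9, - 5, - 4, - 9/5, - 1, - 9/10,1/7, 5 ]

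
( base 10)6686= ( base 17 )1625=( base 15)1eab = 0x1A1E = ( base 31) 6tl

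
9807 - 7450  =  2357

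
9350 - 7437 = 1913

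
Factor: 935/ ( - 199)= - 5^1*11^1* 17^1*199^( - 1)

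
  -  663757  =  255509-919266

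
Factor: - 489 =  - 3^1*163^1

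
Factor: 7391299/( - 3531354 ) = - 2^( - 1)*3^( -1 )*31^1* 37^( - 1)*151^1 * 1579^1*15907^(-1) 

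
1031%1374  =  1031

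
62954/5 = 62954/5 = 12590.80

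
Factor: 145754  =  2^1*7^1*29^1*359^1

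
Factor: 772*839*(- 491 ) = -2^2*193^1*491^1*839^1 = -318024628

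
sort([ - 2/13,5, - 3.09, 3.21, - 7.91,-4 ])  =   [  -  7.91, -4, - 3.09, - 2/13,3.21,5]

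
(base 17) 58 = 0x5d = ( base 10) 93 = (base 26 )3f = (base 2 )1011101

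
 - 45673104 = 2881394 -48554498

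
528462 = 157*3366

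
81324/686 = 40662/343 = 118.55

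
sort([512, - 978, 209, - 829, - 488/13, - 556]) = [ - 978,-829,  -  556, - 488/13,209,512]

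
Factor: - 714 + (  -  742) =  - 2^4*7^1*13^1 =- 1456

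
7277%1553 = 1065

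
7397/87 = 85  +  2/87 = 85.02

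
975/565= 195/113 = 1.73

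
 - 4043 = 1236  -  5279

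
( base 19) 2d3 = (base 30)12C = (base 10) 972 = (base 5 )12342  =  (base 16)3CC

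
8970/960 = 299/32=9.34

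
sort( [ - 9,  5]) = [ - 9,5] 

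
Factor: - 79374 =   -  2^1*3^1 * 13229^1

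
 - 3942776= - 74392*53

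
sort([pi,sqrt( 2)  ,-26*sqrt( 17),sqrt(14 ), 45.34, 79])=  [-26*sqrt(17 ) , sqrt( 2), pi,  sqrt(14), 45.34, 79 ] 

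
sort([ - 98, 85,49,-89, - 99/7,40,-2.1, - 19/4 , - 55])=[ - 98, - 89, - 55, - 99/7, - 19/4, - 2.1, 40, 49, 85 ]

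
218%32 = 26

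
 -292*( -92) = 26864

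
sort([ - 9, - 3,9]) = [ - 9, - 3,9] 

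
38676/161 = 38676/161 = 240.22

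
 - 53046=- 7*7578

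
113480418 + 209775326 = 323255744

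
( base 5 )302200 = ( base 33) 8T6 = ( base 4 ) 2113023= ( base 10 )9675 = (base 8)22713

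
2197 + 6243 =8440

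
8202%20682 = 8202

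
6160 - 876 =5284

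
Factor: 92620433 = 92620433^1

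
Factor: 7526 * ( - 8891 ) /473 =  - 66913666/473 = -2^1*11^(  -  1)*17^1*43^( - 1)*53^1*71^1*523^1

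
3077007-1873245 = 1203762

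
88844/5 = 88844/5 = 17768.80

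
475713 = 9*52857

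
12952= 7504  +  5448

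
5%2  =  1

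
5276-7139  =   - 1863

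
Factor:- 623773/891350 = - 2^( - 1)*5^( - 2 )*541^1*1153^1 * 17827^( - 1)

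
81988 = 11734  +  70254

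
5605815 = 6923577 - 1317762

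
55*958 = 52690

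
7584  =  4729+2855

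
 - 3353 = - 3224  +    -  129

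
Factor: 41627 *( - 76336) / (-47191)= 2^4*13^1*41^( - 1)*367^1*1151^( - 1 )*41627^1  =  3177638672/47191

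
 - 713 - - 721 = 8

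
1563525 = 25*62541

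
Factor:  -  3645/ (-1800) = 2^( - 3)*3^4*5^( - 1) =81/40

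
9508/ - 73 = - 131 + 55/73 = - 130.25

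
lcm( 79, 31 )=2449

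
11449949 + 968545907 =979995856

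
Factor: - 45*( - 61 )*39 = 3^3*5^1*13^1*61^1 = 107055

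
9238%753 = 202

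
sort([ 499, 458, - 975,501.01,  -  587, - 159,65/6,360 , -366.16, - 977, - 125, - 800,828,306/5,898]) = [ - 977, - 975, - 800,- 587, - 366.16, - 159, - 125  ,  65/6 , 306/5,360,458, 499,501.01,828,  898 ] 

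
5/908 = 5/908 = 0.01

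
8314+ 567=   8881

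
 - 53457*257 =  - 13738449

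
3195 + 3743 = 6938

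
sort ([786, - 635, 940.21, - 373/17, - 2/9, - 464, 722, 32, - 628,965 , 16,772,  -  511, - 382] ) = [ - 635, - 628, - 511,-464,-382, -373/17, - 2/9, 16, 32,722 , 772 , 786,940.21,  965 ] 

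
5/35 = 1/7  =  0.14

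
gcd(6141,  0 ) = 6141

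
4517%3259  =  1258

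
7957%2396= 769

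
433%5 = 3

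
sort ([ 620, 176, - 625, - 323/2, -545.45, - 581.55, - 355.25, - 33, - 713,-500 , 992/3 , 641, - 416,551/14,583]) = [-713, - 625, - 581.55 , - 545.45,  -  500,  -  416, - 355.25,-323/2, - 33,  551/14,  176,992/3 , 583,620,  641 ] 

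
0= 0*8537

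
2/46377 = 2/46377 = 0.00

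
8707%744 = 523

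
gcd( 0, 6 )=6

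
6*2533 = 15198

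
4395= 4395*1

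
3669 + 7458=11127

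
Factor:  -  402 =-2^1*3^1*67^1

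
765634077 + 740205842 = 1505839919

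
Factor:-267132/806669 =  - 2^2*3^1*79^ (-1 )*113^1*197^1*10211^( - 1 )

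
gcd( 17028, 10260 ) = 36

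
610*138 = 84180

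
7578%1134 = 774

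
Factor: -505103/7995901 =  -23^1 * 21961^1*7995901^(  -  1)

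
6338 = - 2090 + 8428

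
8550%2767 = 249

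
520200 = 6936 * 75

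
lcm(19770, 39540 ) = 39540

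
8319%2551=666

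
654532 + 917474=1572006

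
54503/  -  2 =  - 27252 + 1/2 = - 27251.50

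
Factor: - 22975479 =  - 3^2*83^1*30757^1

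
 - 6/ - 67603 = 6/67603 = 0.00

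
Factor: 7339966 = 2^1*19^1*233^1 * 829^1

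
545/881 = 545/881 =0.62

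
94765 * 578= 54774170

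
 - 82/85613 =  - 82/85613 = -0.00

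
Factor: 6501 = 3^1 * 11^1*197^1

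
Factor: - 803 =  - 11^1 * 73^1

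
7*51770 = 362390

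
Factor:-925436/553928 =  - 2^( - 1)*17^( - 1)*4073^( - 1)*231359^1 = - 231359/138482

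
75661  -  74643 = 1018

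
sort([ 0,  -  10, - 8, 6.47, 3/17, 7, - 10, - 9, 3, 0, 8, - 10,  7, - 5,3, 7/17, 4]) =[ - 10,  -  10 , - 10, - 9 , - 8, - 5, 0, 0 , 3/17,  7/17, 3, 3, 4, 6.47, 7, 7 , 8]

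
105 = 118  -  13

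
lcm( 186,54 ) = 1674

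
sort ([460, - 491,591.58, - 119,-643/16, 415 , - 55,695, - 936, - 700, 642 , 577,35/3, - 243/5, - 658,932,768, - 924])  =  [ - 936, -924, - 700, -658, - 491, - 119, - 55, - 243/5, - 643/16,35/3,  415 , 460 , 577,  591.58,642 , 695,768, 932]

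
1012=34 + 978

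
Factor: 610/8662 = 5/71 = 5^1*71^ ( - 1)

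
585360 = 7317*80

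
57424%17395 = 5239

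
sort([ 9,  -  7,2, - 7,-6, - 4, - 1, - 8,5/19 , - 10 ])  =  [ -10, - 8,-7, -7, - 6, - 4, -1,  5/19,2  ,  9 ] 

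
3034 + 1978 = 5012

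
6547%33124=6547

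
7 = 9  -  2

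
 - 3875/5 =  - 775 = - 775.00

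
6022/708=3011/354= 8.51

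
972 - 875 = 97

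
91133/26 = 91133/26 = 3505.12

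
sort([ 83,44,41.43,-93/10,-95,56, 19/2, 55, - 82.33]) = [ -95,  -  82.33, - 93/10,19/2, 41.43, 44, 55 , 56, 83 ] 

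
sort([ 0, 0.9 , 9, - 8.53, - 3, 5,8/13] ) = [ - 8.53, -3, 0,  8/13, 0.9, 5, 9] 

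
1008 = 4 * 252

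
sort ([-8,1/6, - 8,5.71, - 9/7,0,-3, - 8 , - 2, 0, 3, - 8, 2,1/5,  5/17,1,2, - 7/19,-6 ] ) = [ - 8 , - 8,- 8,-8, - 6, - 3, - 2,  -  9/7, -7/19,0, 0 , 1/6,  1/5,5/17,1,2,2,3,5.71]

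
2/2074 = 1/1037 = 0.00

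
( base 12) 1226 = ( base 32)1VU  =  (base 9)2723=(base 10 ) 2046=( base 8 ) 3776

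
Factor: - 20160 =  - 2^6*3^2*5^1*7^1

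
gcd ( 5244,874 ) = 874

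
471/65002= 471/65002 = 0.01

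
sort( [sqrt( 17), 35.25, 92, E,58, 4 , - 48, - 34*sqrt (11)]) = [-34*sqrt(11 ), - 48, E , 4, sqrt( 17 ), 35.25,58, 92] 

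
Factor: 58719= 3^1*23^2*37^1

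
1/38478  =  1/38478  =  0.00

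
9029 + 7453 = 16482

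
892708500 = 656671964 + 236036536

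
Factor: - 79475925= - 3^1 * 5^2*23^1* 46073^1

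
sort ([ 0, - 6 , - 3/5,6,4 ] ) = [ - 6, - 3/5, 0,4,6]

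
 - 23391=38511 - 61902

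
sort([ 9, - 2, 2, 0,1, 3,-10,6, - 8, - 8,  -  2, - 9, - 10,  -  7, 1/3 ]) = [ - 10, - 10, - 9, - 8, - 8,-7 , - 2 ,  -  2,0, 1/3, 1,2, 3,  6, 9] 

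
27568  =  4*6892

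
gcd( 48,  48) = 48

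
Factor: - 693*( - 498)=345114=2^1 *3^3*7^1 * 11^1*83^1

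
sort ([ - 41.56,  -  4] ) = [ - 41.56 , - 4]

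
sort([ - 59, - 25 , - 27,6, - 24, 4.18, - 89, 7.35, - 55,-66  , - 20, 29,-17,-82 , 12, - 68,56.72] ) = [ - 89, - 82, - 68 , - 66, - 59,  -  55, - 27, - 25 ,-24, - 20, - 17, 4.18,6,7.35,12,29,56.72 ]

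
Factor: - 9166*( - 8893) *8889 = 724571172582 = 2^1*3^1*2963^1*4583^1*8893^1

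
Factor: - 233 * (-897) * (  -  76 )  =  - 2^2*3^1*13^1*19^1*23^1*233^1 = - 15884076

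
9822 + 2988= 12810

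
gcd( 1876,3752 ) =1876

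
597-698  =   - 101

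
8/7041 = 8/7041 = 0.00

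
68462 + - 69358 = -896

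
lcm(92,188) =4324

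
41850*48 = 2008800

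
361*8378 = 3024458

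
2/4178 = 1/2089 = 0.00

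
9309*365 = 3397785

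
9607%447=220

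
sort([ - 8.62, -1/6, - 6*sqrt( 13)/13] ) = [- 8.62, - 6*sqrt ( 13)/13,-1/6 ] 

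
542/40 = 13 + 11/20  =  13.55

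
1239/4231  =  1239/4231 = 0.29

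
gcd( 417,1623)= 3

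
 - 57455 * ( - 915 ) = 52571325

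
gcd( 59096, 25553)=1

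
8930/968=9 + 109/484  =  9.23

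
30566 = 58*527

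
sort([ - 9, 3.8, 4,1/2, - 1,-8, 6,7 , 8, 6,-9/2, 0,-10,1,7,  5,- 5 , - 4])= [- 10, - 9,-8, - 5, - 9/2, - 4,  -  1 , 0,1/2,1, 3.8, 4, 5, 6,  6, 7, 7, 8 ]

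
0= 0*91528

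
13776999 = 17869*771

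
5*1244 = 6220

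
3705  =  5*741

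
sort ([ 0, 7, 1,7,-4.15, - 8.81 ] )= [ - 8.81,  -  4.15,0, 1,  7,  7 ]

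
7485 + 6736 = 14221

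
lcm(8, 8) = 8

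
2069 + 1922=3991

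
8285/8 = 1035 + 5/8 = 1035.62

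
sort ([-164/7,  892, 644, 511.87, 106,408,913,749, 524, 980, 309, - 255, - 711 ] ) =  [ - 711, - 255,-164/7,106,309  ,  408,511.87,524, 644, 749,892, 913,980]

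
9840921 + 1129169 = 10970090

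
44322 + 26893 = 71215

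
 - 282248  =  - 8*35281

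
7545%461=169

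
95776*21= 2011296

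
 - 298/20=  - 15 + 1/10 = -14.90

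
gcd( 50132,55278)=166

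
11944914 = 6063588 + 5881326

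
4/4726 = 2/2363=0.00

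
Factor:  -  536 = - 2^3*67^1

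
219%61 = 36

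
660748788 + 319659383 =980408171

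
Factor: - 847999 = - 103^1*8233^1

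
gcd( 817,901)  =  1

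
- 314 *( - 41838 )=13137132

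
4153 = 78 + 4075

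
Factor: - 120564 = -2^2*3^2 * 17^1*197^1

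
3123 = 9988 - 6865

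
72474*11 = 797214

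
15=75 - 60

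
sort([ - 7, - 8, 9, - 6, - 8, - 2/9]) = [ - 8, - 8,-7, - 6, - 2/9,9]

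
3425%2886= 539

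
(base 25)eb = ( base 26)dn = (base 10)361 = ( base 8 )551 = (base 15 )191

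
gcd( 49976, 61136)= 8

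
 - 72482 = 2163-74645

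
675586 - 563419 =112167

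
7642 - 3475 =4167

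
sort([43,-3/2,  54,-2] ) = [ - 2, - 3/2 , 43, 54]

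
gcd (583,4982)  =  53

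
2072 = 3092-1020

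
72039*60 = 4322340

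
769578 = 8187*94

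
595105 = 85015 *7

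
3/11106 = 1/3702 = 0.00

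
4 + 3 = 7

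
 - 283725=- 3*94575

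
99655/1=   99655 = 99655.00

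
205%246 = 205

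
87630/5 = 17526= 17526.00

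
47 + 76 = 123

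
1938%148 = 14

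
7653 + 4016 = 11669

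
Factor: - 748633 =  - 748633^1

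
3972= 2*1986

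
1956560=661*2960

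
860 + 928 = 1788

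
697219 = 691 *1009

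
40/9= 4 + 4/9=4.44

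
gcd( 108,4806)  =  54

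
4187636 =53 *79012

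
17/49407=17/49407=0.00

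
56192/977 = 57 + 503/977 =57.51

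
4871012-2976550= 1894462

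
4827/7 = 689 + 4/7= 689.57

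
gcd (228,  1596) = 228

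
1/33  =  1/33 = 0.03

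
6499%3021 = 457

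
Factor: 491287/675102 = 2^( - 1)*3^( - 1 ) * 37^( - 1)*443^1 * 1109^1*3041^( - 1 )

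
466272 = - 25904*(-18) 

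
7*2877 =20139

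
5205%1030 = 55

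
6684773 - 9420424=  - 2735651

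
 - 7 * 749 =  - 5243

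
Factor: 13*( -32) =-416= -  2^5* 13^1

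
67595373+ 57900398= 125495771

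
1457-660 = 797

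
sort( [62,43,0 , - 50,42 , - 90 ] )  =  [-90 ,-50, 0,  42,43,62 ] 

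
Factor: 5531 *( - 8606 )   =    -  2^1*13^1*331^1* 5531^1 = -47599786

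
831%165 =6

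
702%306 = 90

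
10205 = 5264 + 4941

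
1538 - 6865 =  - 5327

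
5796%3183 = 2613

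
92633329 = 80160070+12473259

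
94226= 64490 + 29736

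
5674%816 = 778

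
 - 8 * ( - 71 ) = 568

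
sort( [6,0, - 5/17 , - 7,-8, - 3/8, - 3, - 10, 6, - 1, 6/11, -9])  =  [ - 10 , - 9, - 8,  -  7  , - 3, - 1, - 3/8,-5/17,  0,  6/11,6,6]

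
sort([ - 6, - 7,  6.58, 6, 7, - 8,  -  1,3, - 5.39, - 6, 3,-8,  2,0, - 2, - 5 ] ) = [  -  8, - 8, - 7, - 6, - 6, - 5.39, - 5, - 2, - 1,0, 2, 3, 3,6, 6.58,7 ]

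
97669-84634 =13035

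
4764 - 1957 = 2807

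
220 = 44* 5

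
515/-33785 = - 103/6757 = - 0.02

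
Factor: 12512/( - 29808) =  - 2^1 * 3^(- 4) * 17^1 = - 34/81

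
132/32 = 33/8 = 4.12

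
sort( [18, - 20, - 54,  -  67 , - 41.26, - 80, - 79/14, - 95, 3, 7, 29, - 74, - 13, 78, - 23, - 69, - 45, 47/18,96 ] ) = [ - 95, - 80, - 74, - 69, - 67, - 54, - 45, - 41.26, - 23, - 20, - 13, - 79/14, 47/18, 3, 7 , 18, 29,  78,96]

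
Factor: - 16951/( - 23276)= 67/92 = 2^( - 2 )*23^(-1)*67^1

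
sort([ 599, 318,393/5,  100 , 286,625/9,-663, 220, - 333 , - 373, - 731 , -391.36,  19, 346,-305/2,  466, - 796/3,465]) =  [-731,- 663,-391.36, - 373, - 333, - 796/3,- 305/2, 19 , 625/9,393/5,100,  220, 286,  318,346,465, 466,  599 ] 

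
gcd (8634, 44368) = 2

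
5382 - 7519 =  - 2137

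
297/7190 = 297/7190 = 0.04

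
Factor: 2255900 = 2^2*5^2*17^1*1327^1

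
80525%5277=1370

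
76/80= 19/20 = 0.95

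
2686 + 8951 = 11637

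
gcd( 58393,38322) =1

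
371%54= 47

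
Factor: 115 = 5^1*23^1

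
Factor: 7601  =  11^1 * 691^1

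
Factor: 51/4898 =2^( - 1 )*3^1 * 17^1 * 31^( - 1)*79^(  -  1 )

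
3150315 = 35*90009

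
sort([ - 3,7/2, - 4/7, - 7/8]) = [ - 3, - 7/8, - 4/7,7/2]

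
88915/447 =198 + 409/447=198.91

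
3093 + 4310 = 7403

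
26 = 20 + 6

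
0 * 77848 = 0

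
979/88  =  89/8 =11.12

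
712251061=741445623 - 29194562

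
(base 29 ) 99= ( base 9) 330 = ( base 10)270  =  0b100001110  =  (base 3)101000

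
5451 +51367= 56818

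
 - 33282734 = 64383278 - 97666012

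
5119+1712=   6831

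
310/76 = 4 + 3/38 = 4.08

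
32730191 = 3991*8201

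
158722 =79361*2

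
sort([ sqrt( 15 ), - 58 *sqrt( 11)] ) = [ -58*sqrt(11 ),sqrt( 15 )]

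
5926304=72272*82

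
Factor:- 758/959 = - 2^1*7^(-1 )*137^( - 1)* 379^1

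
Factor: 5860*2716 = 15915760=2^4*5^1 *7^1*97^1*293^1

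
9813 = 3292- - 6521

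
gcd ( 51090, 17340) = 30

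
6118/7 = 874 = 874.00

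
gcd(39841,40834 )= 1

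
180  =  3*60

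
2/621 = 2/621=0.00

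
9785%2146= 1201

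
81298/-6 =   -  40649/3 = - 13549.67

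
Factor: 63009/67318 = 2^(-1 )*3^2* 97^(-1 ) * 347^(- 1 )*7001^1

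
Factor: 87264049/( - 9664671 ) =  - 3^( - 1)*5903^1* 14783^1*3221557^( - 1)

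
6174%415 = 364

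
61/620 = 61/620 = 0.10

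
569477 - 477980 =91497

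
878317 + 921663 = 1799980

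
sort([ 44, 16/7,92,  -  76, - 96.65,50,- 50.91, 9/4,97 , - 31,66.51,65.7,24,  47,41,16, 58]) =[ - 96.65, - 76,  -  50.91, - 31 , 9/4, 16/7, 16,24,41,44, 47, 50,58,65.7 , 66.51,92, 97 ]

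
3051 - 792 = 2259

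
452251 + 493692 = 945943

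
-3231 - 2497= -5728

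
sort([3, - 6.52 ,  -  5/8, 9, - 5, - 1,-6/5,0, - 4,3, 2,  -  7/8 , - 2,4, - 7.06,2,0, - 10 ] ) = [ - 10, - 7.06 , - 6.52, - 5 , - 4, - 2,-6/5, - 1, - 7/8, - 5/8, 0,0,2,2, 3, 3,4,9 ]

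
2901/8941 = 2901/8941 = 0.32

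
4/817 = 4/817 = 0.00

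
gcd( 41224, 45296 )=8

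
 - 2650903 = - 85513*31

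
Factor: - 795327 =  - 3^1*13^1* 20393^1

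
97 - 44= 53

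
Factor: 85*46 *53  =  2^1*5^1*17^1*23^1*53^1  =  207230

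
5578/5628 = 2789/2814  =  0.99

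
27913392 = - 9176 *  ( - 3042 )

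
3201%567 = 366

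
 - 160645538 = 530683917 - 691329455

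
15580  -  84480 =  - 68900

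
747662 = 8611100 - 7863438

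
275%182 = 93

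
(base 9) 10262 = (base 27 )982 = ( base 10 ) 6779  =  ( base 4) 1221323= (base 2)1101001111011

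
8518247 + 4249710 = 12767957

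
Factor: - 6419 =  - 7^2*131^1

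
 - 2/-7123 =2/7123 = 0.00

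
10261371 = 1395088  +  8866283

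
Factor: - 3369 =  - 3^1*1123^1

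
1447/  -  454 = -4 + 369/454 = - 3.19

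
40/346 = 20/173 = 0.12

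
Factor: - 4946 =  - 2^1*2473^1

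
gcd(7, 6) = 1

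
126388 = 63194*2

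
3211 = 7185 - 3974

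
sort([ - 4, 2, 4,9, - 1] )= [ - 4,-1,  2, 4,9]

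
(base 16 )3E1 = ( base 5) 12433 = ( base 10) 993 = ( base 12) 6a9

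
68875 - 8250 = 60625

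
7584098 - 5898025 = 1686073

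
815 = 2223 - 1408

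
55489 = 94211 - 38722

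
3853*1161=4473333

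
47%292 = 47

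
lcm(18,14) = 126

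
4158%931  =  434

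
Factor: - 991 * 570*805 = - 454720350 = - 2^1*3^1*5^2 * 7^1*19^1*23^1*991^1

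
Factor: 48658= 2^1*24329^1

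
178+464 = 642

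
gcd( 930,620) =310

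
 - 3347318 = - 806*4153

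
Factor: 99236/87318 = 2^1*3^(-4 )*7^( - 2)*11^( - 1)*24809^1 = 49618/43659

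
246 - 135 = 111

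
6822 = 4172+2650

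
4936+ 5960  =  10896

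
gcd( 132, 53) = 1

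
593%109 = 48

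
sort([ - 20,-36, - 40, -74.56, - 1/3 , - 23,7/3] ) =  [ - 74.56 , - 40, - 36, - 23, - 20, - 1/3, 7/3 ] 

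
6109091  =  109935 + 5999156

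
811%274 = 263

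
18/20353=18/20353 = 0.00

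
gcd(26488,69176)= 8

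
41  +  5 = 46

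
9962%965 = 312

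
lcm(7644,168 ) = 15288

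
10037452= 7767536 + 2269916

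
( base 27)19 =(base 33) 13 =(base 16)24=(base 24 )1C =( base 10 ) 36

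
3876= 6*646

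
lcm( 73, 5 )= 365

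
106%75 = 31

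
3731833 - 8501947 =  - 4770114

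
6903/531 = 13 = 13.00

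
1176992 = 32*36781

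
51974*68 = 3534232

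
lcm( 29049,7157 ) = 493833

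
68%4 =0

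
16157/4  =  4039 + 1/4 = 4039.25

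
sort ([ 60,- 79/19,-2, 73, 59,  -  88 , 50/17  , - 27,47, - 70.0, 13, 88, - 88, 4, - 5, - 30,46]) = [ - 88, - 88, - 70.0, - 30, - 27 ,  -  5, - 79/19,  -  2,50/17,4, 13,  46,47, 59,  60,73, 88]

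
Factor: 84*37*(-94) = -2^3*3^1*7^1* 37^1* 47^1=- 292152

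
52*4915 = 255580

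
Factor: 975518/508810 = 487759/254405 = 5^( - 1 )*17^( -1)*41^( - 1)*53^1*73^( -1 )*9203^1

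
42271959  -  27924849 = 14347110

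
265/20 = 53/4 = 13.25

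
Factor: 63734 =2^1*11^1*2897^1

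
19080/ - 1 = -19080/1  =  - 19080.00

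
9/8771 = 9/8771 = 0.00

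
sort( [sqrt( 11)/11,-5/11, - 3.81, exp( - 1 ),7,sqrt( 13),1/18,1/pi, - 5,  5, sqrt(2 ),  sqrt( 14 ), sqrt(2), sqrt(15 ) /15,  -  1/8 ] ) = [  -  5  ,  -  3.81,  -  5/11,  -  1/8,1/18,sqrt( 15) /15, sqrt( 11 ) /11,1/pi, exp( - 1),sqrt( 2), sqrt( 2), sqrt( 13 ), sqrt(14 ), 5, 7 ]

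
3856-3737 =119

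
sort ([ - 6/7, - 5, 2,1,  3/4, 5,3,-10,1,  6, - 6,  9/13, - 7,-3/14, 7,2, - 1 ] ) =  [ - 10, - 7,  -  6, - 5, - 1, - 6/7, - 3/14, 9/13 , 3/4, 1,1, 2,2 , 3 , 5, 6,7] 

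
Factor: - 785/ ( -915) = 3^( - 1)*61^(-1) * 157^1 = 157/183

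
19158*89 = 1705062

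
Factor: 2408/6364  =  14/37 = 2^1*7^1 * 37^( - 1)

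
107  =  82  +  25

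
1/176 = 1/176=0.01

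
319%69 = 43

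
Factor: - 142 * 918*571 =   -  74433276 = -2^2 * 3^3*17^1*71^1*571^1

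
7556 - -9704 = 17260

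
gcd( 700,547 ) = 1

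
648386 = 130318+518068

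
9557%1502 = 545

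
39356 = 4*9839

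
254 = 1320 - 1066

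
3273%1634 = 5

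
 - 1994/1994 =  - 1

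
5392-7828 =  - 2436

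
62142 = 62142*1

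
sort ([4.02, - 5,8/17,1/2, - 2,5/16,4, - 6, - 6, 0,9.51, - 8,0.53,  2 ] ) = [-8, - 6, - 6, - 5, - 2, 0, 5/16, 8/17, 1/2,0.53,2, 4, 4.02, 9.51]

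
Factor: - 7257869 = -173^1 * 41953^1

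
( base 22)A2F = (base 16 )1323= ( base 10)4899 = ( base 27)6jc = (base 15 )16b9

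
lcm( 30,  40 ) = 120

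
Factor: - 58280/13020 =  - 2^1 * 3^(-1)*7^( - 1 )*47^1 = - 94/21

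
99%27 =18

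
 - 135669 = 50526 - 186195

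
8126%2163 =1637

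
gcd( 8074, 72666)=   8074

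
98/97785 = 98/97785 = 0.00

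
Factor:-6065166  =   - 2^1 * 3^1*1010861^1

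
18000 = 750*24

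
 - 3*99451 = -298353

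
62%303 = 62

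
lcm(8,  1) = 8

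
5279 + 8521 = 13800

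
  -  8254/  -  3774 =4127/1887 = 2.19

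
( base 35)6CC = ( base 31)831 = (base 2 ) 1111001100110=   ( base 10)7782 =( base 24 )dc6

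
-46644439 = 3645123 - 50289562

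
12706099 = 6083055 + 6623044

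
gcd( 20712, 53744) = 8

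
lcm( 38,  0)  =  0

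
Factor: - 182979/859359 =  - 60993/286453 = - 3^5*251^1*286453^( - 1 )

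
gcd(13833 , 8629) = 1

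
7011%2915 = 1181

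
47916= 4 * 11979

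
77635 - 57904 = 19731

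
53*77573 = 4111369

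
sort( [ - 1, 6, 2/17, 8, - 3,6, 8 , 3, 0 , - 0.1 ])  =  [ - 3, - 1, - 0.1 , 0,2/17, 3, 6, 6, 8,8 ]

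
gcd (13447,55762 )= 7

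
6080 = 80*76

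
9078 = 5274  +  3804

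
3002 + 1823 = 4825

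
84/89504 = 21/22376 = 0.00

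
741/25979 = 741/25979=0.03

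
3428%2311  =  1117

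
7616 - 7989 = -373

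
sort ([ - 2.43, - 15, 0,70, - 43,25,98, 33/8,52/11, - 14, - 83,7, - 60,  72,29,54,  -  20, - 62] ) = [ - 83, - 62, - 60,  -  43, - 20, - 15, - 14,-2.43,0,33/8, 52/11, 7,25,29, 54,70, 72,98]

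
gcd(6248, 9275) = 1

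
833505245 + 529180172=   1362685417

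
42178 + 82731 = 124909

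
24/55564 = 6/13891 = 0.00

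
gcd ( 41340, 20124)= 156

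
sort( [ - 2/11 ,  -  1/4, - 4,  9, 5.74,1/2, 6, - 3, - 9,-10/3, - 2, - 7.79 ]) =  [ - 9,- 7.79,  -  4, - 10/3, - 3 , - 2,-1/4,-2/11, 1/2, 5.74, 6,9 ] 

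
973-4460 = - 3487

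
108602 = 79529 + 29073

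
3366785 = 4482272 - 1115487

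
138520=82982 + 55538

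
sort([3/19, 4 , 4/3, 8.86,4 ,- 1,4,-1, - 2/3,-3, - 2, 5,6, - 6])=[ - 6, - 3, -2,  -  1 ,-1, - 2/3, 3/19,4/3, 4,4 , 4, 5, 6, 8.86 ] 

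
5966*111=662226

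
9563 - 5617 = 3946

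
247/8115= 247/8115 =0.03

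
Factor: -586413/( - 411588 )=587/412 = 2^ (-2)*103^( - 1)*587^1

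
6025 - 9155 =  - 3130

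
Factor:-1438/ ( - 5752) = 1/4= 2^ (-2)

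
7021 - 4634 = 2387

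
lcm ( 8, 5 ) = 40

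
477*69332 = 33071364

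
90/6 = 15=15.00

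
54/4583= 54/4583 = 0.01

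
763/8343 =763/8343=0.09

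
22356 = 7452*3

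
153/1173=3/23 = 0.13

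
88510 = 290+88220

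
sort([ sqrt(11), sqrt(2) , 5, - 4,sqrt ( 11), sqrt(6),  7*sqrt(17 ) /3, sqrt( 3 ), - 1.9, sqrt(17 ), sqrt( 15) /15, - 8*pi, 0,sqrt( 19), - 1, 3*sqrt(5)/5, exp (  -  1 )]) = [ - 8*pi, - 4, - 1.9, - 1 , 0, sqrt(15)/15, exp( - 1 ),3*sqrt ( 5)/5 , sqrt(2),sqrt( 3 ),sqrt(6 ), sqrt (11 ), sqrt( 11),  sqrt(17), sqrt(19 ), 5,7*sqrt(17)/3 ] 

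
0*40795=0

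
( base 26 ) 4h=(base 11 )100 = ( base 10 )121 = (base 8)171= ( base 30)41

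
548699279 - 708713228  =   - 160013949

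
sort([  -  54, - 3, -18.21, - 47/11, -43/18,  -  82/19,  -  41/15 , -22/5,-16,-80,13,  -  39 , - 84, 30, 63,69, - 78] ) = [-84,  -  80, - 78 ,-54,  -  39, - 18.21, - 16, - 22/5, - 82/19, -47/11, - 3, - 41/15, - 43/18,  13,30,63, 69] 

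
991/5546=991/5546 = 0.18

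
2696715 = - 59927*( - 45)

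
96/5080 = 12/635 = 0.02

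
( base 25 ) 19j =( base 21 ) 1k8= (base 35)OT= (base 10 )869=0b1101100101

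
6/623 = 6/623 = 0.01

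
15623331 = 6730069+8893262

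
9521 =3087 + 6434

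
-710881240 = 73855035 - 784736275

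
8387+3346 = 11733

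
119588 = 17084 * 7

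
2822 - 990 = 1832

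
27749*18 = 499482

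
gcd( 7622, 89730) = 2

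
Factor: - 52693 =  - 23^1*29^1*79^1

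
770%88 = 66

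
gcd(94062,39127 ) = 1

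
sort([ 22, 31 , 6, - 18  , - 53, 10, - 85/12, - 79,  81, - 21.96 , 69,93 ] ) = [ - 79, - 53, - 21.96,-18, - 85/12, 6, 10, 22, 31,69, 81, 93]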